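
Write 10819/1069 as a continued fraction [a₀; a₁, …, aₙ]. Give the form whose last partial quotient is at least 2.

10819 = 10×1069 + 129
1069 = 8×129 + 37
129 = 3×37 + 18
37 = 2×18 + 1
18 = 18×1 + 0  (stop)
So 10819/1069 = [10; 8, 3, 2, 18].

[10; 8, 3, 2, 18]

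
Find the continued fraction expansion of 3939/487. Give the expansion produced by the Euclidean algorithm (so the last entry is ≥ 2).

[8; 11, 3, 14]

3939 = 8×487 + 43
487 = 11×43 + 14
43 = 3×14 + 1
14 = 14×1 + 0  (stop)
So 3939/487 = [8; 11, 3, 14].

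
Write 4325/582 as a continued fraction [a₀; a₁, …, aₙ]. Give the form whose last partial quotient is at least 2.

[7; 2, 3, 7, 3, 1, 2]

4325 = 7·582 + 251
582 = 2·251 + 80
251 = 3·80 + 11
80 = 7·11 + 3
11 = 3·3 + 2
3 = 1·2 + 1
2 = 2·1 + 0  (stop)
So 4325/582 = [7; 2, 3, 7, 3, 1, 2].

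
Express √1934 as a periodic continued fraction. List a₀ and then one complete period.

a₀ = ⌊√1934⌋ = 43.
With m₀=0, d₀=1 and mₖ₊₁ = dₖaₖ − mₖ, dₖ₊₁ = (n − mₖ₊₁²)/dₖ, aₖ₊₁ = ⌊(a₀+mₖ₊₁)/dₖ₊₁⌋:
  k=1: m=43, d=85, a=1
  k=2: m=42, d=2, a=42
  k=3: m=42, d=85, a=1
  k=4: m=43, d=1, a=86
d=1 and a=2a₀=86 at k=4, so the next step gives (m, d) = (43, 85) again — its k=1 value — and the period has length 4.

[43; 1, 42, 1, 86]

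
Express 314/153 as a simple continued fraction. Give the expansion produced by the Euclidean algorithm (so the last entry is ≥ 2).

314 = 2·153 + 8
153 = 19·8 + 1
8 = 8·1 + 0  (stop)
So 314/153 = [2; 19, 8].

[2; 19, 8]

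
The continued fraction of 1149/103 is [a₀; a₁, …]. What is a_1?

1149 = 11·103 + 16   →  a_0 = 11
103 = 6·16 + 7   →  a_1 = 6

6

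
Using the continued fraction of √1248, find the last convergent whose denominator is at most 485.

5617/159

√1248 = [35; 3, 17, 3, 70, …] (period length 4).
Convergents:
  p_0/q_0 = 35/1
  p_1/q_1 = 106/3
  p_2/q_2 = 1837/52
  p_3/q_3 = 5617/159
  p_4/q_4 = 395027/11182
q_3 = 159 ≤ 485 < 11182 = q_4, so the answer is 5617/159.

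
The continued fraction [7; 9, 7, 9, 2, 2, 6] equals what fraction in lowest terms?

139003/19552

Fold from the inside: start with 6/1.
  2 + 1/6 = 13/6
  2 + 6/13 = 32/13
  9 + 13/32 = 301/32
  7 + 32/301 = 2139/301
  9 + 301/2139 = 19552/2139
  7 + 2139/19552 = 139003/19552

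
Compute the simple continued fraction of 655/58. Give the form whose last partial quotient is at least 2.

655 = 11×58 + 17
58 = 3×17 + 7
17 = 2×7 + 3
7 = 2×3 + 1
3 = 3×1 + 0  (stop)
So 655/58 = [11; 3, 2, 2, 3].

[11; 3, 2, 2, 3]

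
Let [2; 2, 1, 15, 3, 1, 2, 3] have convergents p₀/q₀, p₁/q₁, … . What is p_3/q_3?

110/47

Using pₖ = aₖpₖ₋₁ + pₖ₋₂, qₖ = aₖqₖ₋₁ + qₖ₋₂ (with p₋₁=1, p₋₂=0, q₋₁=0, q₋₂=1):
  k=0: a=2, p=2, q=1
  k=1: a=2, p=5, q=2
  k=2: a=1, p=7, q=3
  k=3: a=15, p=110, q=47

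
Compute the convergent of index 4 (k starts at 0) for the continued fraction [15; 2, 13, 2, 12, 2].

Using pₖ = aₖpₖ₋₁ + pₖ₋₂, qₖ = aₖqₖ₋₁ + qₖ₋₂ (with p₋₁=1, p₋₂=0, q₋₁=0, q₋₂=1):
  k=0: a=15, p=15, q=1
  k=1: a=2, p=31, q=2
  k=2: a=13, p=418, q=27
  k=3: a=2, p=867, q=56
  k=4: a=12, p=10822, q=699

10822/699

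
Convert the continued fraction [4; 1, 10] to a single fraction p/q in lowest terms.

54/11

Using pₖ = aₖpₖ₋₁ + pₖ₋₂ and qₖ = aₖqₖ₋₁ + qₖ₋₂:
  k=0: a=4, p=4, q=1
  k=1: a=1, p=5, q=1
  k=2: a=10, p=54, q=11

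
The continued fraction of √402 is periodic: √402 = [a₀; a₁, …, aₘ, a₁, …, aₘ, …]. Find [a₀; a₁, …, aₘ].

[20; 20, 40]

a₀ = ⌊√402⌋ = 20.
With m₀=0, d₀=1 and mₖ₊₁ = dₖaₖ − mₖ, dₖ₊₁ = (n − mₖ₊₁²)/dₖ, aₖ₊₁ = ⌊(a₀+mₖ₊₁)/dₖ₊₁⌋:
  k=1: m=20, d=2, a=20
  k=2: m=20, d=1, a=40
d=1 and a=2a₀=40 at k=2, so the next step gives (m, d) = (20, 2) again — its k=1 value — and the period has length 2.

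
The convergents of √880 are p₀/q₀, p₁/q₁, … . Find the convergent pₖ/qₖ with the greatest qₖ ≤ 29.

89/3

√880 = [29; 1, 1, 1, 58, …] (period length 4).
Convergents:
  p_0/q_0 = 29/1
  p_1/q_1 = 30/1
  p_2/q_2 = 59/2
  p_3/q_3 = 89/3
  p_4/q_4 = 5221/176
q_3 = 3 ≤ 29 < 176 = q_4, so the answer is 89/3.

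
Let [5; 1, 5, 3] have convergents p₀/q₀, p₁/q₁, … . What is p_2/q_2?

35/6

Using pₖ = aₖpₖ₋₁ + pₖ₋₂, qₖ = aₖqₖ₋₁ + qₖ₋₂ (with p₋₁=1, p₋₂=0, q₋₁=0, q₋₂=1):
  k=0: a=5, p=5, q=1
  k=1: a=1, p=6, q=1
  k=2: a=5, p=35, q=6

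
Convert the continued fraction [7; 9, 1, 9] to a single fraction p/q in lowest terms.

703/99

Fold from the inside: start with 9/1.
  1 + 1/9 = 10/9
  9 + 9/10 = 99/10
  7 + 10/99 = 703/99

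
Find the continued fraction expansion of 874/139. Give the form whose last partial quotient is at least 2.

874 = 6×139 + 40
139 = 3×40 + 19
40 = 2×19 + 2
19 = 9×2 + 1
2 = 2×1 + 0  (stop)
So 874/139 = [6; 3, 2, 9, 2].

[6; 3, 2, 9, 2]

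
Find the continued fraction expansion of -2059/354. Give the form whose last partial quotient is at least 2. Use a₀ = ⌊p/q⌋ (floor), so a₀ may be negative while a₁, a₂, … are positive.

[-6; 5, 2, 4, 7]

-2059 = -6*354 + 65
354 = 5*65 + 29
65 = 2*29 + 7
29 = 4*7 + 1
7 = 7*1 + 0  (stop)
So -2059/354 = [-6; 5, 2, 4, 7].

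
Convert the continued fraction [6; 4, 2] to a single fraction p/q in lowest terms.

Using pₖ = aₖpₖ₋₁ + pₖ₋₂ and qₖ = aₖqₖ₋₁ + qₖ₋₂:
  k=0: a=6, p=6, q=1
  k=1: a=4, p=25, q=4
  k=2: a=2, p=56, q=9

56/9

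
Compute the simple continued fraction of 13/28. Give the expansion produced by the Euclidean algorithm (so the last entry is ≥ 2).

13 = 0*28 + 13
28 = 2*13 + 2
13 = 6*2 + 1
2 = 2*1 + 0  (stop)
So 13/28 = [0; 2, 6, 2].

[0; 2, 6, 2]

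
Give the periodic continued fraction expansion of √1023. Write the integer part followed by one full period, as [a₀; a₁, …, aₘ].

[31; 1, 62]

a₀ = ⌊√1023⌋ = 31.
With m₀=0, d₀=1 and mₖ₊₁ = dₖaₖ − mₖ, dₖ₊₁ = (n − mₖ₊₁²)/dₖ, aₖ₊₁ = ⌊(a₀+mₖ₊₁)/dₖ₊₁⌋:
  k=1: m=31, d=62, a=1
  k=2: m=31, d=1, a=62
d=1 and a=2a₀=62 at k=2, so the next step gives (m, d) = (31, 62) again — its k=1 value — and the period has length 2.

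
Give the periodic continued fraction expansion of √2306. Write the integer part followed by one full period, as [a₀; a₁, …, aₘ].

a₀ = ⌊√2306⌋ = 48.
With m₀=0, d₀=1 and mₖ₊₁ = dₖaₖ − mₖ, dₖ₊₁ = (n − mₖ₊₁²)/dₖ, aₖ₊₁ = ⌊(a₀+mₖ₊₁)/dₖ₊₁⌋:
  k=1: m=48, d=2, a=48
  k=2: m=48, d=1, a=96
d=1 and a=2a₀=96 at k=2, so the next step gives (m, d) = (48, 2) again — its k=1 value — and the period has length 2.

[48; 48, 96]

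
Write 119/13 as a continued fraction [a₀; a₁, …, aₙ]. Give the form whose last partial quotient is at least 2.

119 = 9×13 + 2
13 = 6×2 + 1
2 = 2×1 + 0  (stop)
So 119/13 = [9; 6, 2].

[9; 6, 2]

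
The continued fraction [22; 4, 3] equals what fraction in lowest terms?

289/13

Fold from the inside: start with 3/1.
  4 + 1/3 = 13/3
  22 + 3/13 = 289/13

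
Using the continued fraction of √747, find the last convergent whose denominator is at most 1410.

√747 = [27; 3, 54, …] (period length 2).
Convergents:
  p_0/q_0 = 27/1
  p_1/q_1 = 82/3
  p_2/q_2 = 4455/163
  p_3/q_3 = 13447/492
  p_4/q_4 = 730593/26731
q_3 = 492 ≤ 1410 < 26731 = q_4, so the answer is 13447/492.

13447/492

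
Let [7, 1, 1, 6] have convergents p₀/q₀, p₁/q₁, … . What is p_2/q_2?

15/2

Using pₖ = aₖpₖ₋₁ + pₖ₋₂, qₖ = aₖqₖ₋₁ + qₖ₋₂ (with p₋₁=1, p₋₂=0, q₋₁=0, q₋₂=1):
  k=0: a=7, p=7, q=1
  k=1: a=1, p=8, q=1
  k=2: a=1, p=15, q=2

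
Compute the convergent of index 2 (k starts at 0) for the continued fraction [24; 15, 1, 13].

Using pₖ = aₖpₖ₋₁ + pₖ₋₂, qₖ = aₖqₖ₋₁ + qₖ₋₂ (with p₋₁=1, p₋₂=0, q₋₁=0, q₋₂=1):
  k=0: a=24, p=24, q=1
  k=1: a=15, p=361, q=15
  k=2: a=1, p=385, q=16

385/16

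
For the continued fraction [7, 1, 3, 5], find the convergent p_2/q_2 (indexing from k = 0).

Using pₖ = aₖpₖ₋₁ + pₖ₋₂, qₖ = aₖqₖ₋₁ + qₖ₋₂ (with p₋₁=1, p₋₂=0, q₋₁=0, q₋₂=1):
  k=0: a=7, p=7, q=1
  k=1: a=1, p=8, q=1
  k=2: a=3, p=31, q=4

31/4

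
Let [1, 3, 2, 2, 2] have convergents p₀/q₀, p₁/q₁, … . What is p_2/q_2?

Using pₖ = aₖpₖ₋₁ + pₖ₋₂, qₖ = aₖqₖ₋₁ + qₖ₋₂ (with p₋₁=1, p₋₂=0, q₋₁=0, q₋₂=1):
  k=0: a=1, p=1, q=1
  k=1: a=3, p=4, q=3
  k=2: a=2, p=9, q=7

9/7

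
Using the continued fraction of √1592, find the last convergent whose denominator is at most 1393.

31880/799

√1592 = [39; 1, 8, 1, 78, …] (period length 4).
Convergents:
  p_0/q_0 = 39/1
  p_1/q_1 = 40/1
  p_2/q_2 = 359/9
  p_3/q_3 = 399/10
  p_4/q_4 = 31481/789
  p_5/q_5 = 31880/799
  p_6/q_6 = 286521/7181
q_5 = 799 ≤ 1393 < 7181 = q_6, so the answer is 31880/799.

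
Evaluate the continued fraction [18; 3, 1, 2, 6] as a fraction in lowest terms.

Fold from the inside: start with 6/1.
  2 + 1/6 = 13/6
  1 + 6/13 = 19/13
  3 + 13/19 = 70/19
  18 + 19/70 = 1279/70

1279/70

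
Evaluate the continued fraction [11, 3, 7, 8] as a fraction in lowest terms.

2026/179

Using pₖ = aₖpₖ₋₁ + pₖ₋₂ and qₖ = aₖqₖ₋₁ + qₖ₋₂:
  k=0: a=11, p=11, q=1
  k=1: a=3, p=34, q=3
  k=2: a=7, p=249, q=22
  k=3: a=8, p=2026, q=179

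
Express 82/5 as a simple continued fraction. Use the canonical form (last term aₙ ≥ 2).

[16; 2, 2]

82 = 16*5 + 2
5 = 2*2 + 1
2 = 2*1 + 0  (stop)
So 82/5 = [16; 2, 2].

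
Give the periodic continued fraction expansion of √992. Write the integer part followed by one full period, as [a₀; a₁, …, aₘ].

a₀ = ⌊√992⌋ = 31.
With m₀=0, d₀=1 and mₖ₊₁ = dₖaₖ − mₖ, dₖ₊₁ = (n − mₖ₊₁²)/dₖ, aₖ₊₁ = ⌊(a₀+mₖ₊₁)/dₖ₊₁⌋:
  k=1: m=31, d=31, a=2
  k=2: m=31, d=1, a=62
d=1 and a=2a₀=62 at k=2, so the next step gives (m, d) = (31, 31) again — its k=1 value — and the period has length 2.

[31; 2, 62]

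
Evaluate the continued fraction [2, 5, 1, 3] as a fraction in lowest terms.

Fold from the inside: start with 3/1.
  1 + 1/3 = 4/3
  5 + 3/4 = 23/4
  2 + 4/23 = 50/23

50/23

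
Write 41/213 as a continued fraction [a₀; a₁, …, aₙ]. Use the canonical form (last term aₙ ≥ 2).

41 = 0*213 + 41
213 = 5*41 + 8
41 = 5*8 + 1
8 = 8*1 + 0  (stop)
So 41/213 = [0; 5, 5, 8].

[0; 5, 5, 8]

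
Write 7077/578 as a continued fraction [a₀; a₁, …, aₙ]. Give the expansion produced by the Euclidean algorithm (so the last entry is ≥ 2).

7077 = 12×578 + 141
578 = 4×141 + 14
141 = 10×14 + 1
14 = 14×1 + 0  (stop)
So 7077/578 = [12; 4, 10, 14].

[12; 4, 10, 14]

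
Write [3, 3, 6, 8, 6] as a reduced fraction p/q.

3147/949

Fold from the inside: start with 6/1.
  8 + 1/6 = 49/6
  6 + 6/49 = 300/49
  3 + 49/300 = 949/300
  3 + 300/949 = 3147/949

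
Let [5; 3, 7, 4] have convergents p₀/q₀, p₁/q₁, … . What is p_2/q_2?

Using pₖ = aₖpₖ₋₁ + pₖ₋₂, qₖ = aₖqₖ₋₁ + qₖ₋₂ (with p₋₁=1, p₋₂=0, q₋₁=0, q₋₂=1):
  k=0: a=5, p=5, q=1
  k=1: a=3, p=16, q=3
  k=2: a=7, p=117, q=22

117/22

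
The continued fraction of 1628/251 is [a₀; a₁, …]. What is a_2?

17

1628 = 6·251 + 122   →  a_0 = 6
251 = 2·122 + 7   →  a_1 = 2
122 = 17·7 + 3   →  a_2 = 17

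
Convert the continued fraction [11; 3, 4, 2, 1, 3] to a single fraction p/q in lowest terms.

1753/155

Fold from the inside: start with 3/1.
  1 + 1/3 = 4/3
  2 + 3/4 = 11/4
  4 + 4/11 = 48/11
  3 + 11/48 = 155/48
  11 + 48/155 = 1753/155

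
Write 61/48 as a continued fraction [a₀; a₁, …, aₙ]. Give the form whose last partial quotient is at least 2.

[1; 3, 1, 2, 4]

61 = 1·48 + 13
48 = 3·13 + 9
13 = 1·9 + 4
9 = 2·4 + 1
4 = 4·1 + 0  (stop)
So 61/48 = [1; 3, 1, 2, 4].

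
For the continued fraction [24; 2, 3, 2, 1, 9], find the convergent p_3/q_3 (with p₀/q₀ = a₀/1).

391/16

Using pₖ = aₖpₖ₋₁ + pₖ₋₂, qₖ = aₖqₖ₋₁ + qₖ₋₂ (with p₋₁=1, p₋₂=0, q₋₁=0, q₋₂=1):
  k=0: a=24, p=24, q=1
  k=1: a=2, p=49, q=2
  k=2: a=3, p=171, q=7
  k=3: a=2, p=391, q=16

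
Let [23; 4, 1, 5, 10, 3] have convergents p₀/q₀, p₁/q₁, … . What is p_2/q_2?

116/5

Using pₖ = aₖpₖ₋₁ + pₖ₋₂, qₖ = aₖqₖ₋₁ + qₖ₋₂ (with p₋₁=1, p₋₂=0, q₋₁=0, q₋₂=1):
  k=0: a=23, p=23, q=1
  k=1: a=4, p=93, q=4
  k=2: a=1, p=116, q=5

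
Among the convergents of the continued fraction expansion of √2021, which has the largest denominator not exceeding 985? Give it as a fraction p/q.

√2021 = [44; 1, 21, 2, 21, 1, 88, …] (period length 6).
Convergents:
  p_0/q_0 = 44/1
  p_1/q_1 = 45/1
  p_2/q_2 = 989/22
  p_3/q_3 = 2023/45
  p_4/q_4 = 43472/967
  p_5/q_5 = 45495/1012
q_4 = 967 ≤ 985 < 1012 = q_5, so the answer is 43472/967.

43472/967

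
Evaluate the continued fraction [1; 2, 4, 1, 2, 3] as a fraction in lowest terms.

151/104

Fold from the inside: start with 3/1.
  2 + 1/3 = 7/3
  1 + 3/7 = 10/7
  4 + 7/10 = 47/10
  2 + 10/47 = 104/47
  1 + 47/104 = 151/104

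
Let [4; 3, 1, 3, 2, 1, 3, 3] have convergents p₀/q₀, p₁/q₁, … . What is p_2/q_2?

Using pₖ = aₖpₖ₋₁ + pₖ₋₂, qₖ = aₖqₖ₋₁ + qₖ₋₂ (with p₋₁=1, p₋₂=0, q₋₁=0, q₋₂=1):
  k=0: a=4, p=4, q=1
  k=1: a=3, p=13, q=3
  k=2: a=1, p=17, q=4

17/4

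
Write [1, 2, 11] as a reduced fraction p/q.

Using pₖ = aₖpₖ₋₁ + pₖ₋₂ and qₖ = aₖqₖ₋₁ + qₖ₋₂:
  k=0: a=1, p=1, q=1
  k=1: a=2, p=3, q=2
  k=2: a=11, p=34, q=23

34/23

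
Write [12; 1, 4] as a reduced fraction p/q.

Using pₖ = aₖpₖ₋₁ + pₖ₋₂ and qₖ = aₖqₖ₋₁ + qₖ₋₂:
  k=0: a=12, p=12, q=1
  k=1: a=1, p=13, q=1
  k=2: a=4, p=64, q=5

64/5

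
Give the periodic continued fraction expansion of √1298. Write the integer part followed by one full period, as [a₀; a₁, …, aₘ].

[36; 36, 72]

a₀ = ⌊√1298⌋ = 36.
With m₀=0, d₀=1 and mₖ₊₁ = dₖaₖ − mₖ, dₖ₊₁ = (n − mₖ₊₁²)/dₖ, aₖ₊₁ = ⌊(a₀+mₖ₊₁)/dₖ₊₁⌋:
  k=1: m=36, d=2, a=36
  k=2: m=36, d=1, a=72
d=1 and a=2a₀=72 at k=2, so the next step gives (m, d) = (36, 2) again — its k=1 value — and the period has length 2.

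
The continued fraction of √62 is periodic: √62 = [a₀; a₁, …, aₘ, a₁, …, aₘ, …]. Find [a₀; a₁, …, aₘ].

a₀ = ⌊√62⌋ = 7.
With m₀=0, d₀=1 and mₖ₊₁ = dₖaₖ − mₖ, dₖ₊₁ = (n − mₖ₊₁²)/dₖ, aₖ₊₁ = ⌊(a₀+mₖ₊₁)/dₖ₊₁⌋:
  k=1: m=7, d=13, a=1
  k=2: m=6, d=2, a=6
  k=3: m=6, d=13, a=1
  k=4: m=7, d=1, a=14
d=1 and a=2a₀=14 at k=4, so the next step gives (m, d) = (7, 13) again — its k=1 value — and the period has length 4.

[7; 1, 6, 1, 14]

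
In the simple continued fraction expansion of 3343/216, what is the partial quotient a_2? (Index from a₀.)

3343 = 15·216 + 103   →  a_0 = 15
216 = 2·103 + 10   →  a_1 = 2
103 = 10·10 + 3   →  a_2 = 10

10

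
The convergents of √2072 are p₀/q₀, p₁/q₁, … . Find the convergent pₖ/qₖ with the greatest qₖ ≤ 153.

2367/52

√2072 = [45; 1, 1, 12, 1, 1, 90, …] (period length 6).
Convergents:
  p_0/q_0 = 45/1
  p_1/q_1 = 46/1
  p_2/q_2 = 91/2
  p_3/q_3 = 1138/25
  p_4/q_4 = 1229/27
  p_5/q_5 = 2367/52
  p_6/q_6 = 214259/4707
q_5 = 52 ≤ 153 < 4707 = q_6, so the answer is 2367/52.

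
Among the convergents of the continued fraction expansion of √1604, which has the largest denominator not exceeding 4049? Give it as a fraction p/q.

√1604 = [40; 20, 80, …] (period length 2).
Convergents:
  p_0/q_0 = 40/1
  p_1/q_1 = 801/20
  p_2/q_2 = 64120/1601
  p_3/q_3 = 1283201/32040
q_2 = 1601 ≤ 4049 < 32040 = q_3, so the answer is 64120/1601.

64120/1601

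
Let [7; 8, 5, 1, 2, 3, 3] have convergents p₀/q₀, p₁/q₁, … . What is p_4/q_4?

990/139

Using pₖ = aₖpₖ₋₁ + pₖ₋₂, qₖ = aₖqₖ₋₁ + qₖ₋₂ (with p₋₁=1, p₋₂=0, q₋₁=0, q₋₂=1):
  k=0: a=7, p=7, q=1
  k=1: a=8, p=57, q=8
  k=2: a=5, p=292, q=41
  k=3: a=1, p=349, q=49
  k=4: a=2, p=990, q=139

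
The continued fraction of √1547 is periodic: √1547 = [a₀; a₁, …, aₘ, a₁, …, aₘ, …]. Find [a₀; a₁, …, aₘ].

[39; 3, 78]

a₀ = ⌊√1547⌋ = 39.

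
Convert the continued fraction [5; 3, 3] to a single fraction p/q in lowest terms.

53/10

Fold from the inside: start with 3/1.
  3 + 1/3 = 10/3
  5 + 3/10 = 53/10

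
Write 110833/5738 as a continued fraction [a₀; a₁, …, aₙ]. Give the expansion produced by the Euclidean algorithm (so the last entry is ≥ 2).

110833 = 19*5738 + 1811
5738 = 3*1811 + 305
1811 = 5*305 + 286
305 = 1*286 + 19
286 = 15*19 + 1
19 = 19*1 + 0  (stop)
So 110833/5738 = [19; 3, 5, 1, 15, 19].

[19; 3, 5, 1, 15, 19]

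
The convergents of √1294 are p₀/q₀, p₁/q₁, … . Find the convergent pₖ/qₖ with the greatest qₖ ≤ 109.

√1294 = [35; 1, 34, 1, 70, …] (period length 4).
Convergents:
  p_0/q_0 = 35/1
  p_1/q_1 = 36/1
  p_2/q_2 = 1259/35
  p_3/q_3 = 1295/36
  p_4/q_4 = 91909/2555
q_3 = 36 ≤ 109 < 2555 = q_4, so the answer is 1295/36.

1295/36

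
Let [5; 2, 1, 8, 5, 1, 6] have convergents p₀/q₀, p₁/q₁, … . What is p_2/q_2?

16/3

Using pₖ = aₖpₖ₋₁ + pₖ₋₂, qₖ = aₖqₖ₋₁ + qₖ₋₂ (with p₋₁=1, p₋₂=0, q₋₁=0, q₋₂=1):
  k=0: a=5, p=5, q=1
  k=1: a=2, p=11, q=2
  k=2: a=1, p=16, q=3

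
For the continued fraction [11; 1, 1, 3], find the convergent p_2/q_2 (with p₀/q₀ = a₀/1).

Using pₖ = aₖpₖ₋₁ + pₖ₋₂, qₖ = aₖqₖ₋₁ + qₖ₋₂ (with p₋₁=1, p₋₂=0, q₋₁=0, q₋₂=1):
  k=0: a=11, p=11, q=1
  k=1: a=1, p=12, q=1
  k=2: a=1, p=23, q=2

23/2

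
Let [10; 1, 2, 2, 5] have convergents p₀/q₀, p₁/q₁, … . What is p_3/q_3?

Using pₖ = aₖpₖ₋₁ + pₖ₋₂, qₖ = aₖqₖ₋₁ + qₖ₋₂ (with p₋₁=1, p₋₂=0, q₋₁=0, q₋₂=1):
  k=0: a=10, p=10, q=1
  k=1: a=1, p=11, q=1
  k=2: a=2, p=32, q=3
  k=3: a=2, p=75, q=7

75/7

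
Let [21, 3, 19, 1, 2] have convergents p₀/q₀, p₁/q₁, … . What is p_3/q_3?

1301/61

Using pₖ = aₖpₖ₋₁ + pₖ₋₂, qₖ = aₖqₖ₋₁ + qₖ₋₂ (with p₋₁=1, p₋₂=0, q₋₁=0, q₋₂=1):
  k=0: a=21, p=21, q=1
  k=1: a=3, p=64, q=3
  k=2: a=19, p=1237, q=58
  k=3: a=1, p=1301, q=61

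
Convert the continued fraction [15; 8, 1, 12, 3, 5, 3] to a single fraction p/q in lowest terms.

Using pₖ = aₖpₖ₋₁ + pₖ₋₂ and qₖ = aₖqₖ₋₁ + qₖ₋₂:
  k=0: a=15, p=15, q=1
  k=1: a=8, p=121, q=8
  k=2: a=1, p=136, q=9
  k=3: a=12, p=1753, q=116
  k=4: a=3, p=5395, q=357
  k=5: a=5, p=28728, q=1901
  k=6: a=3, p=91579, q=6060

91579/6060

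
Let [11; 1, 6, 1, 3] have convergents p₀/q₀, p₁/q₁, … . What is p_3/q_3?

95/8

Using pₖ = aₖpₖ₋₁ + pₖ₋₂, qₖ = aₖqₖ₋₁ + qₖ₋₂ (with p₋₁=1, p₋₂=0, q₋₁=0, q₋₂=1):
  k=0: a=11, p=11, q=1
  k=1: a=1, p=12, q=1
  k=2: a=6, p=83, q=7
  k=3: a=1, p=95, q=8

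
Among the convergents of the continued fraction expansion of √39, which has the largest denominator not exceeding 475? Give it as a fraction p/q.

1249/200

√39 = [6; 4, 12, …] (period length 2).
Convergents:
  p_0/q_0 = 6/1
  p_1/q_1 = 25/4
  p_2/q_2 = 306/49
  p_3/q_3 = 1249/200
  p_4/q_4 = 15294/2449
q_3 = 200 ≤ 475 < 2449 = q_4, so the answer is 1249/200.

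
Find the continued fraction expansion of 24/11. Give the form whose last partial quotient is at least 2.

24 = 2*11 + 2
11 = 5*2 + 1
2 = 2*1 + 0  (stop)
So 24/11 = [2; 5, 2].

[2; 5, 2]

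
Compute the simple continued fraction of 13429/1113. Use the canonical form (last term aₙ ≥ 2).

13429 = 12·1113 + 73
1113 = 15·73 + 18
73 = 4·18 + 1
18 = 18·1 + 0  (stop)
So 13429/1113 = [12; 15, 4, 18].

[12; 15, 4, 18]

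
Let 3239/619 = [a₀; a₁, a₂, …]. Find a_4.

3239 = 5·619 + 144   →  a_0 = 5
619 = 4·144 + 43   →  a_1 = 4
144 = 3·43 + 15   →  a_2 = 3
43 = 2·15 + 13   →  a_3 = 2
15 = 1·13 + 2   →  a_4 = 1

1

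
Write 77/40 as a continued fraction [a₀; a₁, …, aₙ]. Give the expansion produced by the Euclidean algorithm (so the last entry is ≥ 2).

77 = 1*40 + 37
40 = 1*37 + 3
37 = 12*3 + 1
3 = 3*1 + 0  (stop)
So 77/40 = [1; 1, 12, 3].

[1; 1, 12, 3]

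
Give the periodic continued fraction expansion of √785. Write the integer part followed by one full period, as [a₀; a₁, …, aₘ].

a₀ = ⌊√785⌋ = 28.
With m₀=0, d₀=1 and mₖ₊₁ = dₖaₖ − mₖ, dₖ₊₁ = (n − mₖ₊₁²)/dₖ, aₖ₊₁ = ⌊(a₀+mₖ₊₁)/dₖ₊₁⌋:
  k=1: m=28, d=1, a=56
d=1 and a=2a₀=56 at k=1, so the next step gives (m, d) = (28, 1) again — its k=1 value — and the period has length 1.

[28; 56]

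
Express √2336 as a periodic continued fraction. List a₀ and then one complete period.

[48; 3, 96]

a₀ = ⌊√2336⌋ = 48.
With m₀=0, d₀=1 and mₖ₊₁ = dₖaₖ − mₖ, dₖ₊₁ = (n − mₖ₊₁²)/dₖ, aₖ₊₁ = ⌊(a₀+mₖ₊₁)/dₖ₊₁⌋:
  k=1: m=48, d=32, a=3
  k=2: m=48, d=1, a=96
d=1 and a=2a₀=96 at k=2, so the next step gives (m, d) = (48, 32) again — its k=1 value — and the period has length 2.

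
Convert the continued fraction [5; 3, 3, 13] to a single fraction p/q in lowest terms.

705/133

Using pₖ = aₖpₖ₋₁ + pₖ₋₂ and qₖ = aₖqₖ₋₁ + qₖ₋₂:
  k=0: a=5, p=5, q=1
  k=1: a=3, p=16, q=3
  k=2: a=3, p=53, q=10
  k=3: a=13, p=705, q=133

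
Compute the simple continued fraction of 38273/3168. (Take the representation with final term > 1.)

[12; 12, 3, 16, 1, 4]

38273 = 12×3168 + 257
3168 = 12×257 + 84
257 = 3×84 + 5
84 = 16×5 + 4
5 = 1×4 + 1
4 = 4×1 + 0  (stop)
So 38273/3168 = [12; 12, 3, 16, 1, 4].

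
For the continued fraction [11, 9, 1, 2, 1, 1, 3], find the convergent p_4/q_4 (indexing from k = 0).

433/39

Using pₖ = aₖpₖ₋₁ + pₖ₋₂, qₖ = aₖqₖ₋₁ + qₖ₋₂ (with p₋₁=1, p₋₂=0, q₋₁=0, q₋₂=1):
  k=0: a=11, p=11, q=1
  k=1: a=9, p=100, q=9
  k=2: a=1, p=111, q=10
  k=3: a=2, p=322, q=29
  k=4: a=1, p=433, q=39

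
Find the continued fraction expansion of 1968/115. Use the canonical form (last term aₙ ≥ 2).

1968 = 17×115 + 13
115 = 8×13 + 11
13 = 1×11 + 2
11 = 5×2 + 1
2 = 2×1 + 0  (stop)
So 1968/115 = [17; 8, 1, 5, 2].

[17; 8, 1, 5, 2]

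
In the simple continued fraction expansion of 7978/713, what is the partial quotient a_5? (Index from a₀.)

7978 = 11·713 + 135   →  a_0 = 11
713 = 5·135 + 38   →  a_1 = 5
135 = 3·38 + 21   →  a_2 = 3
38 = 1·21 + 17   →  a_3 = 1
21 = 1·17 + 4   →  a_4 = 1
17 = 4·4 + 1   →  a_5 = 4

4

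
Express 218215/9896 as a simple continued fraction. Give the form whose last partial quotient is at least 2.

218215 = 22×9896 + 503
9896 = 19×503 + 339
503 = 1×339 + 164
339 = 2×164 + 11
164 = 14×11 + 10
11 = 1×10 + 1
10 = 10×1 + 0  (stop)
So 218215/9896 = [22; 19, 1, 2, 14, 1, 10].

[22; 19, 1, 2, 14, 1, 10]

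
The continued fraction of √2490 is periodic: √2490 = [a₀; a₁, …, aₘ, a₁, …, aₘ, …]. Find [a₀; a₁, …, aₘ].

[49; 1, 8, 1, 98]

a₀ = ⌊√2490⌋ = 49.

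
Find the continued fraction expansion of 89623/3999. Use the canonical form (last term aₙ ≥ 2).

[22; 2, 2, 3, 8, 9, 3]

89623 = 22×3999 + 1645
3999 = 2×1645 + 709
1645 = 2×709 + 227
709 = 3×227 + 28
227 = 8×28 + 3
28 = 9×3 + 1
3 = 3×1 + 0  (stop)
So 89623/3999 = [22; 2, 2, 3, 8, 9, 3].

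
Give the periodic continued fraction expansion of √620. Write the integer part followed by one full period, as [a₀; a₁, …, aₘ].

a₀ = ⌊√620⌋ = 24.
With m₀=0, d₀=1 and mₖ₊₁ = dₖaₖ − mₖ, dₖ₊₁ = (n − mₖ₊₁²)/dₖ, aₖ₊₁ = ⌊(a₀+mₖ₊₁)/dₖ₊₁⌋:
  k=1: m=24, d=44, a=1
  k=2: m=20, d=5, a=8
  k=3: m=20, d=44, a=1
  k=4: m=24, d=1, a=48
d=1 and a=2a₀=48 at k=4, so the next step gives (m, d) = (24, 44) again — its k=1 value — and the period has length 4.

[24; 1, 8, 1, 48]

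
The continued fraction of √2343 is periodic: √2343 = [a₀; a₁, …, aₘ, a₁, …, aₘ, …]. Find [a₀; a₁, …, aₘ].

[48; 2, 2, 8, 2, 2, 96]

a₀ = ⌊√2343⌋ = 48.
With m₀=0, d₀=1 and mₖ₊₁ = dₖaₖ − mₖ, dₖ₊₁ = (n − mₖ₊₁²)/dₖ, aₖ₊₁ = ⌊(a₀+mₖ₊₁)/dₖ₊₁⌋:
  k=1: m=48, d=39, a=2
  k=2: m=30, d=37, a=2
  k=3: m=44, d=11, a=8
  k=4: m=44, d=37, a=2
  k=5: m=30, d=39, a=2
  k=6: m=48, d=1, a=96
d=1 and a=2a₀=96 at k=6, so the next step gives (m, d) = (48, 39) again — its k=1 value — and the period has length 6.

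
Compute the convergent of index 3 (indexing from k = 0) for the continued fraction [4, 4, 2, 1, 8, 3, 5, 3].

55/13

Using pₖ = aₖpₖ₋₁ + pₖ₋₂, qₖ = aₖqₖ₋₁ + qₖ₋₂ (with p₋₁=1, p₋₂=0, q₋₁=0, q₋₂=1):
  k=0: a=4, p=4, q=1
  k=1: a=4, p=17, q=4
  k=2: a=2, p=38, q=9
  k=3: a=1, p=55, q=13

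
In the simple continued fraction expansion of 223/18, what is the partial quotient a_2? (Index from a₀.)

1

223 = 12·18 + 7   →  a_0 = 12
18 = 2·7 + 4   →  a_1 = 2
7 = 1·4 + 3   →  a_2 = 1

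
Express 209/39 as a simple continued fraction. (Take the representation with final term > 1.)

209 = 5×39 + 14
39 = 2×14 + 11
14 = 1×11 + 3
11 = 3×3 + 2
3 = 1×2 + 1
2 = 2×1 + 0  (stop)
So 209/39 = [5; 2, 1, 3, 1, 2].

[5; 2, 1, 3, 1, 2]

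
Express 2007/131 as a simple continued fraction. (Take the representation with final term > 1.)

2007 = 15·131 + 42
131 = 3·42 + 5
42 = 8·5 + 2
5 = 2·2 + 1
2 = 2·1 + 0  (stop)
So 2007/131 = [15; 3, 8, 2, 2].

[15; 3, 8, 2, 2]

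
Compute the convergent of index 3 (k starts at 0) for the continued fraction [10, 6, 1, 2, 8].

Using pₖ = aₖpₖ₋₁ + pₖ₋₂, qₖ = aₖqₖ₋₁ + qₖ₋₂ (with p₋₁=1, p₋₂=0, q₋₁=0, q₋₂=1):
  k=0: a=10, p=10, q=1
  k=1: a=6, p=61, q=6
  k=2: a=1, p=71, q=7
  k=3: a=2, p=203, q=20

203/20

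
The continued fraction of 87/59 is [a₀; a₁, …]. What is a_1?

87 = 1·59 + 28   →  a_0 = 1
59 = 2·28 + 3   →  a_1 = 2

2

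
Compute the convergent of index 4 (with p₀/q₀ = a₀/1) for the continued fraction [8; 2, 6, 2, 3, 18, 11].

821/97

Using pₖ = aₖpₖ₋₁ + pₖ₋₂, qₖ = aₖqₖ₋₁ + qₖ₋₂ (with p₋₁=1, p₋₂=0, q₋₁=0, q₋₂=1):
  k=0: a=8, p=8, q=1
  k=1: a=2, p=17, q=2
  k=2: a=6, p=110, q=13
  k=3: a=2, p=237, q=28
  k=4: a=3, p=821, q=97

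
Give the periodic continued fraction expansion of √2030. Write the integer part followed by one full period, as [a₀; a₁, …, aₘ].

a₀ = ⌊√2030⌋ = 45.

[45; 18, 90]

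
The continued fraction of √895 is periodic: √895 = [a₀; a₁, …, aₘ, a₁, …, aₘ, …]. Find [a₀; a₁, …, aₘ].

a₀ = ⌊√895⌋ = 29.
With m₀=0, d₀=1 and mₖ₊₁ = dₖaₖ − mₖ, dₖ₊₁ = (n − mₖ₊₁²)/dₖ, aₖ₊₁ = ⌊(a₀+mₖ₊₁)/dₖ₊₁⌋:
  k=1: m=29, d=54, a=1
  k=2: m=25, d=5, a=10
  k=3: m=25, d=54, a=1
  k=4: m=29, d=1, a=58
d=1 and a=2a₀=58 at k=4, so the next step gives (m, d) = (29, 54) again — its k=1 value — and the period has length 4.

[29; 1, 10, 1, 58]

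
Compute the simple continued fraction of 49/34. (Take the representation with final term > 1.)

49 = 1·34 + 15
34 = 2·15 + 4
15 = 3·4 + 3
4 = 1·3 + 1
3 = 3·1 + 0  (stop)
So 49/34 = [1; 2, 3, 1, 3].

[1; 2, 3, 1, 3]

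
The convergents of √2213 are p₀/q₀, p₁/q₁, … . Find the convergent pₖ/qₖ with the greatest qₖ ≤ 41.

1129/24

√2213 = [47; 23, 1, 1, 23, 94, …] (period length 5).
Convergents:
  p_0/q_0 = 47/1
  p_1/q_1 = 1082/23
  p_2/q_2 = 1129/24
  p_3/q_3 = 2211/47
q_2 = 24 ≤ 41 < 47 = q_3, so the answer is 1129/24.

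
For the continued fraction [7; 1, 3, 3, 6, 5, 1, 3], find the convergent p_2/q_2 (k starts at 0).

31/4

Using pₖ = aₖpₖ₋₁ + pₖ₋₂, qₖ = aₖqₖ₋₁ + qₖ₋₂ (with p₋₁=1, p₋₂=0, q₋₁=0, q₋₂=1):
  k=0: a=7, p=7, q=1
  k=1: a=1, p=8, q=1
  k=2: a=3, p=31, q=4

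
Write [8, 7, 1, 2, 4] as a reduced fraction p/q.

813/100

Using pₖ = aₖpₖ₋₁ + pₖ₋₂ and qₖ = aₖqₖ₋₁ + qₖ₋₂:
  k=0: a=8, p=8, q=1
  k=1: a=7, p=57, q=7
  k=2: a=1, p=65, q=8
  k=3: a=2, p=187, q=23
  k=4: a=4, p=813, q=100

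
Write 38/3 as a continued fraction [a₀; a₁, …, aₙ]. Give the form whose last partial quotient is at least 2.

38 = 12×3 + 2
3 = 1×2 + 1
2 = 2×1 + 0  (stop)
So 38/3 = [12; 1, 2].

[12; 1, 2]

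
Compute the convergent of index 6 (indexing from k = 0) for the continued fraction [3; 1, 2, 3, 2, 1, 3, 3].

Using pₖ = aₖpₖ₋₁ + pₖ₋₂, qₖ = aₖqₖ₋₁ + qₖ₋₂ (with p₋₁=1, p₋₂=0, q₋₁=0, q₋₂=1):
  k=0: a=3, p=3, q=1
  k=1: a=1, p=4, q=1
  k=2: a=2, p=11, q=3
  k=3: a=3, p=37, q=10
  k=4: a=2, p=85, q=23
  k=5: a=1, p=122, q=33
  k=6: a=3, p=451, q=122

451/122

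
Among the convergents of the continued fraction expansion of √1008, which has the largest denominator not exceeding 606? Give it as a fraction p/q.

8096/255

√1008 = [31; 1, 2, 1, 62, …] (period length 4).
Convergents:
  p_0/q_0 = 31/1
  p_1/q_1 = 32/1
  p_2/q_2 = 95/3
  p_3/q_3 = 127/4
  p_4/q_4 = 7969/251
  p_5/q_5 = 8096/255
  p_6/q_6 = 24161/761
q_5 = 255 ≤ 606 < 761 = q_6, so the answer is 8096/255.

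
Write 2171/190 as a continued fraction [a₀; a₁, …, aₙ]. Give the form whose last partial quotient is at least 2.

2171 = 11×190 + 81
190 = 2×81 + 28
81 = 2×28 + 25
28 = 1×25 + 3
25 = 8×3 + 1
3 = 3×1 + 0  (stop)
So 2171/190 = [11; 2, 2, 1, 8, 3].

[11; 2, 2, 1, 8, 3]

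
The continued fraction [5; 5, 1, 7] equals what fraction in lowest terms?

243/47

Using pₖ = aₖpₖ₋₁ + pₖ₋₂ and qₖ = aₖqₖ₋₁ + qₖ₋₂:
  k=0: a=5, p=5, q=1
  k=1: a=5, p=26, q=5
  k=2: a=1, p=31, q=6
  k=3: a=7, p=243, q=47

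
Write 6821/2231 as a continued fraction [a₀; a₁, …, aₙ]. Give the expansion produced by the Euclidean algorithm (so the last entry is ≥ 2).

[3; 17, 2, 3, 18]

6821 = 3·2231 + 128
2231 = 17·128 + 55
128 = 2·55 + 18
55 = 3·18 + 1
18 = 18·1 + 0  (stop)
So 6821/2231 = [3; 17, 2, 3, 18].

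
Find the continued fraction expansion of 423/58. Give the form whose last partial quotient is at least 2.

423 = 7*58 + 17
58 = 3*17 + 7
17 = 2*7 + 3
7 = 2*3 + 1
3 = 3*1 + 0  (stop)
So 423/58 = [7; 3, 2, 2, 3].

[7; 3, 2, 2, 3]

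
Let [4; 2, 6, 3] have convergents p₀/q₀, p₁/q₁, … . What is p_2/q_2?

Using pₖ = aₖpₖ₋₁ + pₖ₋₂, qₖ = aₖqₖ₋₁ + qₖ₋₂ (with p₋₁=1, p₋₂=0, q₋₁=0, q₋₂=1):
  k=0: a=4, p=4, q=1
  k=1: a=2, p=9, q=2
  k=2: a=6, p=58, q=13

58/13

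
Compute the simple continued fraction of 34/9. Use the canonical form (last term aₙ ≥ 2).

34 = 3·9 + 7
9 = 1·7 + 2
7 = 3·2 + 1
2 = 2·1 + 0  (stop)
So 34/9 = [3; 1, 3, 2].

[3; 1, 3, 2]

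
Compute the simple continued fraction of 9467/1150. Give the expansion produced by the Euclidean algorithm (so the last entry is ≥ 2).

[8; 4, 3, 3, 1, 9, 2]

9467 = 8·1150 + 267
1150 = 4·267 + 82
267 = 3·82 + 21
82 = 3·21 + 19
21 = 1·19 + 2
19 = 9·2 + 1
2 = 2·1 + 0  (stop)
So 9467/1150 = [8; 4, 3, 3, 1, 9, 2].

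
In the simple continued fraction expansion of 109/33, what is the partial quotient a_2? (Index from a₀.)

3

109 = 3·33 + 10   →  a_0 = 3
33 = 3·10 + 3   →  a_1 = 3
10 = 3·3 + 1   →  a_2 = 3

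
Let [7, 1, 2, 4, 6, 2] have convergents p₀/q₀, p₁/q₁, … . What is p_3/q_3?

Using pₖ = aₖpₖ₋₁ + pₖ₋₂, qₖ = aₖqₖ₋₁ + qₖ₋₂ (with p₋₁=1, p₋₂=0, q₋₁=0, q₋₂=1):
  k=0: a=7, p=7, q=1
  k=1: a=1, p=8, q=1
  k=2: a=2, p=23, q=3
  k=3: a=4, p=100, q=13

100/13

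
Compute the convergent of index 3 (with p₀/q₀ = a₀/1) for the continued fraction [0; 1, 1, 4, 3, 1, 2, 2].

Using pₖ = aₖpₖ₋₁ + pₖ₋₂, qₖ = aₖqₖ₋₁ + qₖ₋₂ (with p₋₁=1, p₋₂=0, q₋₁=0, q₋₂=1):
  k=0: a=0, p=0, q=1
  k=1: a=1, p=1, q=1
  k=2: a=1, p=1, q=2
  k=3: a=4, p=5, q=9

5/9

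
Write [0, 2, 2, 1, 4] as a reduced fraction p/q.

Fold from the inside: start with 4/1.
  1 + 1/4 = 5/4
  2 + 4/5 = 14/5
  2 + 5/14 = 33/14
  0 + 14/33 = 14/33

14/33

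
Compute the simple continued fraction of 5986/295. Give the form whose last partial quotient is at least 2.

5986 = 20*295 + 86
295 = 3*86 + 37
86 = 2*37 + 12
37 = 3*12 + 1
12 = 12*1 + 0  (stop)
So 5986/295 = [20; 3, 2, 3, 12].

[20; 3, 2, 3, 12]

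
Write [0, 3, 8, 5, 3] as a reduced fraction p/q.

Using pₖ = aₖpₖ₋₁ + pₖ₋₂ and qₖ = aₖqₖ₋₁ + qₖ₋₂:
  k=0: a=0, p=0, q=1
  k=1: a=3, p=1, q=3
  k=2: a=8, p=8, q=25
  k=3: a=5, p=41, q=128
  k=4: a=3, p=131, q=409

131/409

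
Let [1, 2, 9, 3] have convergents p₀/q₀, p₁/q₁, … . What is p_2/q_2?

28/19

Using pₖ = aₖpₖ₋₁ + pₖ₋₂, qₖ = aₖqₖ₋₁ + qₖ₋₂ (with p₋₁=1, p₋₂=0, q₋₁=0, q₋₂=1):
  k=0: a=1, p=1, q=1
  k=1: a=2, p=3, q=2
  k=2: a=9, p=28, q=19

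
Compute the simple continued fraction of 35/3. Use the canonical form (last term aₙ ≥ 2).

[11; 1, 2]

35 = 11*3 + 2
3 = 1*2 + 1
2 = 2*1 + 0  (stop)
So 35/3 = [11; 1, 2].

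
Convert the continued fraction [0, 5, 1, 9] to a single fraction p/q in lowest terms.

10/59

Fold from the inside: start with 9/1.
  1 + 1/9 = 10/9
  5 + 9/10 = 59/10
  0 + 10/59 = 10/59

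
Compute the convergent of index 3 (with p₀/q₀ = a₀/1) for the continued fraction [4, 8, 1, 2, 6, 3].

Using pₖ = aₖpₖ₋₁ + pₖ₋₂, qₖ = aₖqₖ₋₁ + qₖ₋₂ (with p₋₁=1, p₋₂=0, q₋₁=0, q₋₂=1):
  k=0: a=4, p=4, q=1
  k=1: a=8, p=33, q=8
  k=2: a=1, p=37, q=9
  k=3: a=2, p=107, q=26

107/26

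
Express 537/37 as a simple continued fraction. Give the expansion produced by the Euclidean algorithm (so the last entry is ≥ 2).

537 = 14·37 + 19
37 = 1·19 + 18
19 = 1·18 + 1
18 = 18·1 + 0  (stop)
So 537/37 = [14; 1, 1, 18].

[14; 1, 1, 18]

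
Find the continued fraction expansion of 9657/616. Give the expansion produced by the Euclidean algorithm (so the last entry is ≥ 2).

[15; 1, 2, 10, 2, 9]

9657 = 15×616 + 417
616 = 1×417 + 199
417 = 2×199 + 19
199 = 10×19 + 9
19 = 2×9 + 1
9 = 9×1 + 0  (stop)
So 9657/616 = [15; 1, 2, 10, 2, 9].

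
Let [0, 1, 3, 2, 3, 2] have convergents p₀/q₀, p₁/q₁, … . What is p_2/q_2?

Using pₖ = aₖpₖ₋₁ + pₖ₋₂, qₖ = aₖqₖ₋₁ + qₖ₋₂ (with p₋₁=1, p₋₂=0, q₋₁=0, q₋₂=1):
  k=0: a=0, p=0, q=1
  k=1: a=1, p=1, q=1
  k=2: a=3, p=3, q=4

3/4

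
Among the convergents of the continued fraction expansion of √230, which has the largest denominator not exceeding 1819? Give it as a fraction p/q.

16561/1092

√230 = [15; 6, 30, …] (period length 2).
Convergents:
  p_0/q_0 = 15/1
  p_1/q_1 = 91/6
  p_2/q_2 = 2745/181
  p_3/q_3 = 16561/1092
  p_4/q_4 = 499575/32941
q_3 = 1092 ≤ 1819 < 32941 = q_4, so the answer is 16561/1092.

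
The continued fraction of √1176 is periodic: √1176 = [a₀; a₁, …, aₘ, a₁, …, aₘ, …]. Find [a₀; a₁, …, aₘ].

[34; 3, 2, 2, 2, 3, 68]

a₀ = ⌊√1176⌋ = 34.
With m₀=0, d₀=1 and mₖ₊₁ = dₖaₖ − mₖ, dₖ₊₁ = (n − mₖ₊₁²)/dₖ, aₖ₊₁ = ⌊(a₀+mₖ₊₁)/dₖ₊₁⌋:
  k=1: m=34, d=20, a=3
  k=2: m=26, d=25, a=2
  k=3: m=24, d=24, a=2
  k=4: m=24, d=25, a=2
  k=5: m=26, d=20, a=3
  k=6: m=34, d=1, a=68
d=1 and a=2a₀=68 at k=6, so the next step gives (m, d) = (34, 20) again — its k=1 value — and the period has length 6.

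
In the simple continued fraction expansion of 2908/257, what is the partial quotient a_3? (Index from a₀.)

2908 = 11·257 + 81   →  a_0 = 11
257 = 3·81 + 14   →  a_1 = 3
81 = 5·14 + 11   →  a_2 = 5
14 = 1·11 + 3   →  a_3 = 1

1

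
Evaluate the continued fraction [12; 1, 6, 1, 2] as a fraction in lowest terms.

296/23

Fold from the inside: start with 2/1.
  1 + 1/2 = 3/2
  6 + 2/3 = 20/3
  1 + 3/20 = 23/20
  12 + 20/23 = 296/23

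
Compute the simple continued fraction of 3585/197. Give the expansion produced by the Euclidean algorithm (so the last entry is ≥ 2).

3585 = 18·197 + 39
197 = 5·39 + 2
39 = 19·2 + 1
2 = 2·1 + 0  (stop)
So 3585/197 = [18; 5, 19, 2].

[18; 5, 19, 2]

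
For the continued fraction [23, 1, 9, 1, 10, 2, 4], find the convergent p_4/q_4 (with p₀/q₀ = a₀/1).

Using pₖ = aₖpₖ₋₁ + pₖ₋₂, qₖ = aₖqₖ₋₁ + qₖ₋₂ (with p₋₁=1, p₋₂=0, q₋₁=0, q₋₂=1):
  k=0: a=23, p=23, q=1
  k=1: a=1, p=24, q=1
  k=2: a=9, p=239, q=10
  k=3: a=1, p=263, q=11
  k=4: a=10, p=2869, q=120

2869/120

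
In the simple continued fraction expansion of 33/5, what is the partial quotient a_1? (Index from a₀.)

1

33 = 6·5 + 3   →  a_0 = 6
5 = 1·3 + 2   →  a_1 = 1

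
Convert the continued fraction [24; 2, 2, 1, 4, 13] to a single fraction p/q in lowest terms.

10649/436

Fold from the inside: start with 13/1.
  4 + 1/13 = 53/13
  1 + 13/53 = 66/53
  2 + 53/66 = 185/66
  2 + 66/185 = 436/185
  24 + 185/436 = 10649/436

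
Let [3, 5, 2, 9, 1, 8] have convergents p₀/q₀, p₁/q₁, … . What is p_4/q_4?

366/115

Using pₖ = aₖpₖ₋₁ + pₖ₋₂, qₖ = aₖqₖ₋₁ + qₖ₋₂ (with p₋₁=1, p₋₂=0, q₋₁=0, q₋₂=1):
  k=0: a=3, p=3, q=1
  k=1: a=5, p=16, q=5
  k=2: a=2, p=35, q=11
  k=3: a=9, p=331, q=104
  k=4: a=1, p=366, q=115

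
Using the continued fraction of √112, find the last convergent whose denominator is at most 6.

√112 = [10; 1, 1, 2, 1, 1, 20, …] (period length 6).
Convergents:
  p_0/q_0 = 10/1
  p_1/q_1 = 11/1
  p_2/q_2 = 21/2
  p_3/q_3 = 53/5
  p_4/q_4 = 74/7
q_3 = 5 ≤ 6 < 7 = q_4, so the answer is 53/5.

53/5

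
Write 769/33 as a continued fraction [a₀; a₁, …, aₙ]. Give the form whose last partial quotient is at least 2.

769 = 23*33 + 10
33 = 3*10 + 3
10 = 3*3 + 1
3 = 3*1 + 0  (stop)
So 769/33 = [23; 3, 3, 3].

[23; 3, 3, 3]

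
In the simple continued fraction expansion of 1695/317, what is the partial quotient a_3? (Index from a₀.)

1695 = 5·317 + 110   →  a_0 = 5
317 = 2·110 + 97   →  a_1 = 2
110 = 1·97 + 13   →  a_2 = 1
97 = 7·13 + 6   →  a_3 = 7

7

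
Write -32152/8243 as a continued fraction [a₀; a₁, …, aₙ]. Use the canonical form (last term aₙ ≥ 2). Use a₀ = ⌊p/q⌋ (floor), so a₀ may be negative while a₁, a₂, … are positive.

-32152 = -4·8243 + 820
8243 = 10·820 + 43
820 = 19·43 + 3
43 = 14·3 + 1
3 = 3·1 + 0  (stop)
So -32152/8243 = [-4; 10, 19, 14, 3].

[-4; 10, 19, 14, 3]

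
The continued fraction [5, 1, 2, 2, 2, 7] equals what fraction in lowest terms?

Using pₖ = aₖpₖ₋₁ + pₖ₋₂ and qₖ = aₖqₖ₋₁ + qₖ₋₂:
  k=0: a=5, p=5, q=1
  k=1: a=1, p=6, q=1
  k=2: a=2, p=17, q=3
  k=3: a=2, p=40, q=7
  k=4: a=2, p=97, q=17
  k=5: a=7, p=719, q=126

719/126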